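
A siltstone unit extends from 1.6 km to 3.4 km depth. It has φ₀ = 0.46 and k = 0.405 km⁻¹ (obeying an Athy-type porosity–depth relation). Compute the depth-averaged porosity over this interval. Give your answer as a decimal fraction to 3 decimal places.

0.171

⟨φ⟩ = (1/(d₂−d₁)) ∫ φ₀ e^(−kd) dd = φ₀·(e^(−k·d₁) − e^(−k·d₂)) / (k·(d₂−d₁))
e^(−0.405×1.6) = 0.5231; e^(−0.405×3.4) = 0.2523
⟨φ⟩ = 0.46 × (0.5231 − 0.2523) / (0.405 × 1.8) = 0.46 × 0.3714 = 0.1708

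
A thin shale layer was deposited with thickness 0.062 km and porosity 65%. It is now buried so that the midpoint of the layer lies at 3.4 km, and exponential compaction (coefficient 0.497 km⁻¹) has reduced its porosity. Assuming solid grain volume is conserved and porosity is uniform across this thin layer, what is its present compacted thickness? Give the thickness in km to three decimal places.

Porosity at 3.4 km: φ = 0.65·exp(−0.497×3.4) = 0.1200
Solid-volume conservation: h(1−φ) = h₀(1−φ₀) ⇒ h = h₀·(1−φ₀)/(1−φ)
h = 0.062 × (1 − 0.65)/(1 − 0.1200) = 0.062 × 0.3977 = 0.0247 km

0.025 km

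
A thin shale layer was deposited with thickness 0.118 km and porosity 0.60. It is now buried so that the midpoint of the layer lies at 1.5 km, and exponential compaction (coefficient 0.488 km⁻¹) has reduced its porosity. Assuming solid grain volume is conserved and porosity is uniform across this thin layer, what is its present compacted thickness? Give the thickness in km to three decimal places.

0.066 km

Porosity at 1.5 km: n = 0.6·exp(−0.488×1.5) = 0.2886
Solid-volume conservation: h(1−n) = h₀(1−n₀) ⇒ h = h₀·(1−n₀)/(1−n)
h = 0.118 × (1 − 0.6)/(1 − 0.2886) = 0.118 × 0.5622 = 0.0663 km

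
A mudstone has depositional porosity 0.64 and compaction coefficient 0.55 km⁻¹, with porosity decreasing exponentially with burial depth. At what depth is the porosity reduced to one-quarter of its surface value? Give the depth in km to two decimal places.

φ/φ₀ = 1/4 ⇒ exp(−k·Z) = 1/4 ⇒ Z = ln(4) / k
Z = 1.3863 / 0.55 = 2.521 km

2.52 km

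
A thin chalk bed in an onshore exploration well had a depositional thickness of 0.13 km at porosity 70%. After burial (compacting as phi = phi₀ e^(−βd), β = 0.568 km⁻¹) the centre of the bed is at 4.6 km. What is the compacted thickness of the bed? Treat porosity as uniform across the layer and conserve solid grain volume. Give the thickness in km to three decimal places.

0.041 km

Porosity at 4.6 km: phi = 0.7·exp(−0.568×4.6) = 0.0513
Solid-volume conservation: h(1−phi) = h₀(1−phi₀) ⇒ h = h₀·(1−phi₀)/(1−phi)
h = 0.13 × (1 − 0.7)/(1 − 0.0513) = 0.13 × 0.3162 = 0.0411 km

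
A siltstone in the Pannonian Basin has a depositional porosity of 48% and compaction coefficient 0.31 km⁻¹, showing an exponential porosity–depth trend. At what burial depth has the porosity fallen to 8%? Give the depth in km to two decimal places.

5.78 km

Invert Athy's law: d = ln(phi₀/phi) / k
d = ln(0.48/0.08) / 0.31 = ln(6) / 0.31 = 1.7918 / 0.31 = 5.780 km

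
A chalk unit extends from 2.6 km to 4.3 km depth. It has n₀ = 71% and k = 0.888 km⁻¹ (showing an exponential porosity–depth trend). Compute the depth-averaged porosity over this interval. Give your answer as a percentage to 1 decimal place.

3.6%

⟨n⟩ = (1/(Z₂−Z₁)) ∫ n₀ e^(−kZ) dZ = n₀·(e^(−k·Z₁) − e^(−k·Z₂)) / (k·(Z₂−Z₁))
e^(−0.888×2.6) = 0.0994; e^(−0.888×4.3) = 0.0220
⟨n⟩ = 0.71 × (0.0994 − 0.0220) / (0.888 × 1.7) = 0.71 × 0.0513 = 0.0364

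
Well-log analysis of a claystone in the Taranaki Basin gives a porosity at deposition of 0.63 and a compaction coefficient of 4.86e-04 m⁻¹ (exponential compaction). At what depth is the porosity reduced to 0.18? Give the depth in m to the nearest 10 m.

Working in km (1 km = 1000 m; k in km⁻¹ = k in m⁻¹ × 1000):
Invert Athy's law: d = ln(n₀/n) / k
d = ln(0.63/0.18) / 0.486 = ln(3.5) / 0.486 = 1.2528 / 0.486 = 2.578 km

2580 m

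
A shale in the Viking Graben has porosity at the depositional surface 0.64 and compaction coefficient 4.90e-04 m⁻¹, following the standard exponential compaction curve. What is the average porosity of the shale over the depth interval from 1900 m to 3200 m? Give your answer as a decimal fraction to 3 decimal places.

Working in km (1 km = 1000 m; k in km⁻¹ = k in m⁻¹ × 1000):
⟨n⟩ = (1/(z₂−z₁)) ∫ n₀ e^(−kz) dz = n₀·(e^(−k·z₁) − e^(−k·z₂)) / (k·(z₂−z₁))
e^(−0.49×1.9) = 0.3942; e^(−0.49×3.2) = 0.2085
⟨n⟩ = 0.64 × (0.3942 − 0.2085) / (0.49 × 1.3) = 0.64 × 0.2915 = 0.1866

0.187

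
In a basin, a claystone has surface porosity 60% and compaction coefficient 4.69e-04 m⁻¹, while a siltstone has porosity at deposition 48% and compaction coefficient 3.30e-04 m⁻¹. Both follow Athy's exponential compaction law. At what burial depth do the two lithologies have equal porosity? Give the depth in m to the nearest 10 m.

1610 m

Working in km (1 km = 1000 m; β in km⁻¹ = β in m⁻¹ × 1000):
Set φ₀ₐ e^(−βₐz) = φ₀ᵦ e^(−βᵦz) ⇒ ln(φ₀ₐ/φ₀ᵦ) = (βₐ − βᵦ)·z
z = ln(0.6/0.48) / (0.469 − 0.33) = 0.2231 / 0.139 = 1.605 km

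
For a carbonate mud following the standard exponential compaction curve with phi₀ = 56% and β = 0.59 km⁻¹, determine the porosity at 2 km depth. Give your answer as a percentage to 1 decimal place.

phi = phi₀·exp(−β·Z) = 0.56 × exp(−0.59 × 2) = 0.56 × exp(−1.18)
  = 0.56 × 0.3073 = 0.1721

17.2%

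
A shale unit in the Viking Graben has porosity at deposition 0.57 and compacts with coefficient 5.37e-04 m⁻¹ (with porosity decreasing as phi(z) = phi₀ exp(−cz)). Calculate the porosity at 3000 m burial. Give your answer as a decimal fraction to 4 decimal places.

Working in km (1 km = 1000 m; c in km⁻¹ = c in m⁻¹ × 1000):
phi = phi₀·exp(−c·z) = 0.57 × exp(−0.537 × 3) = 0.57 × exp(−1.611)
  = 0.57 × 0.1997 = 0.1138

0.1138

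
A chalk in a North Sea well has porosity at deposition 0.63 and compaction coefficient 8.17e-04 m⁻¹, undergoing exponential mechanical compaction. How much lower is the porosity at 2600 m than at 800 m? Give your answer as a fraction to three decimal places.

0.252

Working in km (1 km = 1000 m; β in km⁻¹ = β in m⁻¹ × 1000):
φ(0.8) = 0.63·e^(−0.817×0.8) = 0.3277
φ(2.6) = 0.63·e^(−0.817×2.6) = 0.0753
Δφ = 0.3277 − 0.0753 = 0.2524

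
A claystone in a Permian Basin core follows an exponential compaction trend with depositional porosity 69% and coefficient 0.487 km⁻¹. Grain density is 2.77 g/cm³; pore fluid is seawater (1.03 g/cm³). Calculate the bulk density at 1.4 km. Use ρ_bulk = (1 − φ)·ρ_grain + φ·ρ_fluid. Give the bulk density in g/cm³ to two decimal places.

2.16 g/cm³

Porosity at depth: phi = 0.69·exp(−0.487×1.4) = 0.69×0.5057 = 0.3489
Bulk density: ρ_b = (1−phi)ρ_g + phi·ρ_f = 0.6511×2.77 + 0.3489×1.03
       = 1.803 + 0.359 = 2.163 g/cm³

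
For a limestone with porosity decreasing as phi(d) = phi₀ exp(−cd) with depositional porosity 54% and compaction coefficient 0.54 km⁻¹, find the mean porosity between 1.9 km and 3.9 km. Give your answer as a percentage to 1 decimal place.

11.8%

⟨phi⟩ = (1/(d₂−d₁)) ∫ phi₀ e^(−cd) dd = phi₀·(e^(−c·d₁) − e^(−c·d₂)) / (c·(d₂−d₁))
e^(−0.54×1.9) = 0.3584; e^(−0.54×3.9) = 0.1217
⟨phi⟩ = 0.54 × (0.3584 − 0.1217) / (0.54 × 2) = 0.54 × 0.2192 = 0.1184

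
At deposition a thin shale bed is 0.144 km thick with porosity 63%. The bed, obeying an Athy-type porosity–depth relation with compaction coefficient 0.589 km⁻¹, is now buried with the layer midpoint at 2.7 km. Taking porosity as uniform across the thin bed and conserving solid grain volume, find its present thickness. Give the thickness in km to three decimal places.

Porosity at 2.7 km: φ = 0.63·exp(−0.589×2.7) = 0.1284
Solid-volume conservation: h(1−φ) = h₀(1−φ₀) ⇒ h = h₀·(1−φ₀)/(1−φ)
h = 0.144 × (1 − 0.63)/(1 − 0.1284) = 0.144 × 0.4245 = 0.0611 km

0.061 km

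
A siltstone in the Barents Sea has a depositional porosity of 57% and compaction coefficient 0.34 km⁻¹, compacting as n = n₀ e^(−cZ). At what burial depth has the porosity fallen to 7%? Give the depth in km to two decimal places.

Invert Athy's law: Z = ln(n₀/n) / c
Z = ln(0.57/0.07) / 0.34 = ln(8.143) / 0.34 = 2.0971 / 0.34 = 6.168 km

6.17 km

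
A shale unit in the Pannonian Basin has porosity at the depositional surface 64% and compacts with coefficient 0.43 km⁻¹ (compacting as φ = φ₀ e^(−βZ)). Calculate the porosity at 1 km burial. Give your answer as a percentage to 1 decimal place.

φ = φ₀·exp(−β·Z) = 0.64 × exp(−0.43 × 1) = 0.64 × exp(−0.43)
  = 0.64 × 0.6505 = 0.4163

41.6%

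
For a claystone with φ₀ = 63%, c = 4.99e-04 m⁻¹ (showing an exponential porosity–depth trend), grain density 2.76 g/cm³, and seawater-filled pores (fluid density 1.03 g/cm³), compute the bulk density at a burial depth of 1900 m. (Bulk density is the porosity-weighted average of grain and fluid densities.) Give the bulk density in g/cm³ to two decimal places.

2.34 g/cm³

Working in km (1 km = 1000 m; c in km⁻¹ = c in m⁻¹ × 1000):
Porosity at depth: φ = 0.63·exp(−0.499×1.9) = 0.63×0.3875 = 0.2441
Bulk density: ρ_b = (1−φ)ρ_g + φ·ρ_f = 0.7559×2.76 + 0.2441×1.03
       = 2.086 + 0.251 = 2.338 g/cm³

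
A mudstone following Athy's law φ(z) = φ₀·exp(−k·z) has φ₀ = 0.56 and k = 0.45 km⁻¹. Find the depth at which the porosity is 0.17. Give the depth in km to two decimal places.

Invert Athy's law: z = ln(φ₀/φ) / k
z = ln(0.56/0.17) / 0.45 = ln(3.294) / 0.45 = 1.1921 / 0.45 = 2.649 km

2.65 km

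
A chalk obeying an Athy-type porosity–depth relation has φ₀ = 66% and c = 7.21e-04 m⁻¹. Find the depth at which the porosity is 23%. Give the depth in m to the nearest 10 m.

1460 m

Working in km (1 km = 1000 m; c in km⁻¹ = c in m⁻¹ × 1000):
Invert Athy's law: Z = ln(φ₀/φ) / c
Z = ln(0.66/0.23) / 0.721 = ln(2.87) / 0.721 = 1.0542 / 0.721 = 1.462 km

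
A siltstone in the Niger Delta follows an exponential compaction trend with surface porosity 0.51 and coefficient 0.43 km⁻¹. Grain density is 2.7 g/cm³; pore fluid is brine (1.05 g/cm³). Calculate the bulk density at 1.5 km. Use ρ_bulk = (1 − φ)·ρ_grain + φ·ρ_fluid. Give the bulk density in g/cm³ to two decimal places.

2.26 g/cm³

Porosity at depth: n = 0.51·exp(−0.43×1.5) = 0.51×0.5247 = 0.2676
Bulk density: ρ_b = (1−n)ρ_g + n·ρ_f = 0.7324×2.7 + 0.2676×1.05
       = 1.978 + 0.281 = 2.258 g/cm³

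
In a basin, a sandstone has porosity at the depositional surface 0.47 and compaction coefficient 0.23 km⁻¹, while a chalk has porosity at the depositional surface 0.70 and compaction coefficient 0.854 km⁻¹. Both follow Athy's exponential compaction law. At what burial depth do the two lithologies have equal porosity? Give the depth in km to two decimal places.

0.64 km

Set n₀ₐ e^(−kₐd) = n₀ᵦ e^(−kᵦd) ⇒ ln(n₀ₐ/n₀ᵦ) = (kₐ − kᵦ)·d
d = ln(0.47/0.7) / (0.23 − 0.854) = -0.3983 / -0.624 = 0.638 km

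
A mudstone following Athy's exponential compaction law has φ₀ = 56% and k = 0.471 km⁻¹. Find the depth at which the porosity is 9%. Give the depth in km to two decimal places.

Invert Athy's law: Z = ln(φ₀/φ) / k
Z = ln(0.56/0.09) / 0.471 = ln(6.222) / 0.471 = 1.8281 / 0.471 = 3.881 km

3.88 km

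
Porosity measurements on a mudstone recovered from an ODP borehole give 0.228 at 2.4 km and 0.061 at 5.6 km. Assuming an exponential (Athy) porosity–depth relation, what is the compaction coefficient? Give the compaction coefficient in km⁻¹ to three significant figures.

Athy: n(z) = n₀ e^(−cz) ⇒ n₁/n₂ = e^{c(z₂−z₁)} ⇒ c = ln(n₁/n₂)/(z₂−z₁)
c = ln(0.228/0.061) / (5.6 − 2.4) = ln(3.738) / 3.2 = 1.3185 / 3.2 = 0.412 km⁻¹

0.412 km⁻¹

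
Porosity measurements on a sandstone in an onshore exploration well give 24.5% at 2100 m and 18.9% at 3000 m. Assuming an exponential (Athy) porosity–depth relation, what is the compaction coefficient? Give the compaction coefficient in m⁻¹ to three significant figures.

0.000288 m⁻¹

Working in km (1 km = 1000 m; c in km⁻¹ = c in m⁻¹ × 1000):
Athy: n(z) = n₀ e^(−cz) ⇒ n₁/n₂ = e^{c(z₂−z₁)} ⇒ c = ln(n₁/n₂)/(z₂−z₁)
c = ln(0.245/0.189) / (3 − 2.1) = ln(1.296) / 0.9 = 0.2595 / 0.9 = 0.2883 km⁻¹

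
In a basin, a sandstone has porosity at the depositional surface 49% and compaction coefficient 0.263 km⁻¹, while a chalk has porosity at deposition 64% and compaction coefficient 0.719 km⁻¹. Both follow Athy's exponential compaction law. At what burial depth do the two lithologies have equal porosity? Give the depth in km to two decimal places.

Set φ₀ₐ e^(−kₐz) = φ₀ᵦ e^(−kᵦz) ⇒ ln(φ₀ₐ/φ₀ᵦ) = (kₐ − kᵦ)·z
z = ln(0.49/0.64) / (0.263 − 0.719) = -0.2671 / -0.456 = 0.586 km

0.59 km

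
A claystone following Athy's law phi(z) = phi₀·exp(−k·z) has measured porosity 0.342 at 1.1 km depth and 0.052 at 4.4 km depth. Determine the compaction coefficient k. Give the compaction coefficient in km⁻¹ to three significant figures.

0.571 km⁻¹

Athy: phi(z) = phi₀ e^(−kz) ⇒ phi₁/phi₂ = e^{k(z₂−z₁)} ⇒ k = ln(phi₁/phi₂)/(z₂−z₁)
k = ln(0.342/0.052) / (4.4 − 1.1) = ln(6.577) / 3.3 = 1.8836 / 3.3 = 0.5708 km⁻¹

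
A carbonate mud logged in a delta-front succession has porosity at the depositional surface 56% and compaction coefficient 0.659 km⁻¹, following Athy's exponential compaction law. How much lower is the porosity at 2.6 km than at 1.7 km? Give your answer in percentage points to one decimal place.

φ(1.7) = 0.56·e^(−0.659×1.7) = 0.1827
φ(2.6) = 0.56·e^(−0.659×2.6) = 0.1009
Δφ = 0.1827 − 0.1009 = 0.0817

8.2 percentage points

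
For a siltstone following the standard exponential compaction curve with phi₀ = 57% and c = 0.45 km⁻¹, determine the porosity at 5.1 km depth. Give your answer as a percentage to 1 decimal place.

phi = phi₀·exp(−c·z) = 0.57 × exp(−0.45 × 5.1) = 0.57 × exp(−2.295)
  = 0.57 × 0.1008 = 0.0574

5.7%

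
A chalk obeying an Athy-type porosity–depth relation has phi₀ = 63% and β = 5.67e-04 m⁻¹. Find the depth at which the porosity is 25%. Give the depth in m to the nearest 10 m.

1630 m

Working in km (1 km = 1000 m; β in km⁻¹ = β in m⁻¹ × 1000):
Invert Athy's law: Z = ln(phi₀/phi) / β
Z = ln(0.63/0.25) / 0.567 = ln(2.52) / 0.567 = 0.9243 / 0.567 = 1.630 km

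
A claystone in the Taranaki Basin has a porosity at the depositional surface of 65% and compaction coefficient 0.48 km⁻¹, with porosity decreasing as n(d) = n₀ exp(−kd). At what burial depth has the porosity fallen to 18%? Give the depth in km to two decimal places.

2.68 km

Invert Athy's law: d = ln(n₀/n) / k
d = ln(0.65/0.18) / 0.48 = ln(3.611) / 0.48 = 1.2840 / 0.48 = 2.675 km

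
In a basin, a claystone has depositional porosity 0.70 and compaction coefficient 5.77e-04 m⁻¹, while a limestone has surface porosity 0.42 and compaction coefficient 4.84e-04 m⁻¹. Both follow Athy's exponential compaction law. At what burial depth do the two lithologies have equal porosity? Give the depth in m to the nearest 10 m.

Working in km (1 km = 1000 m; k in km⁻¹ = k in m⁻¹ × 1000):
Set φ₀ₐ e^(−kₐZ) = φ₀ᵦ e^(−kᵦZ) ⇒ ln(φ₀ₐ/φ₀ᵦ) = (kₐ − kᵦ)·Z
Z = ln(0.7/0.42) / (0.577 − 0.484) = 0.5108 / 0.093 = 5.493 km

5490 m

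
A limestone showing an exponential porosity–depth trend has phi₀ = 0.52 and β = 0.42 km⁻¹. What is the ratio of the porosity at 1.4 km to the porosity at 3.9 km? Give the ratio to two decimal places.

phi(z₁)/phi(z₂) = e^(−β·z₁)/e^(−β·z₂) = e^{β(z₂−z₁)}
= exp(0.42 × 2.5) = exp(1.05) = 2.8577

2.86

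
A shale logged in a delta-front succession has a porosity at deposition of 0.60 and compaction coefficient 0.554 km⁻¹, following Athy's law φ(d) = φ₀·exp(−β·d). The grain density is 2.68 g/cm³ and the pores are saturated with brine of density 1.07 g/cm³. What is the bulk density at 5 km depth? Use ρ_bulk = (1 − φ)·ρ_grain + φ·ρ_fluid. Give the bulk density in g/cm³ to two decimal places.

Porosity at depth: φ = 0.6·exp(−0.554×5) = 0.6×0.0627 = 0.0376
Bulk density: ρ_b = (1−φ)ρ_g + φ·ρ_f = 0.9624×2.68 + 0.0376×1.07
       = 2.579 + 0.040 = 2.619 g/cm³

2.62 g/cm³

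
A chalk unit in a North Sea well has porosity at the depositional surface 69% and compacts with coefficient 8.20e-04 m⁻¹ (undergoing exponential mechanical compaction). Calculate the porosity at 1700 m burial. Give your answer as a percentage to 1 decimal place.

Working in km (1 km = 1000 m; c in km⁻¹ = c in m⁻¹ × 1000):
φ = φ₀·exp(−c·z) = 0.69 × exp(−0.82 × 1.7) = 0.69 × exp(−1.394)
  = 0.69 × 0.2481 = 0.1712

17.1%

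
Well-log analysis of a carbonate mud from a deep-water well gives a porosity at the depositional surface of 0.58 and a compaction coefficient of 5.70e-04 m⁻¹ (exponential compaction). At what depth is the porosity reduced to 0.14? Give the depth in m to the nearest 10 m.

Working in km (1 km = 1000 m; β in km⁻¹ = β in m⁻¹ × 1000):
Invert Athy's law: Z = ln(n₀/n) / β
Z = ln(0.58/0.14) / 0.57 = ln(4.143) / 0.57 = 1.4214 / 0.57 = 2.494 km

2490 m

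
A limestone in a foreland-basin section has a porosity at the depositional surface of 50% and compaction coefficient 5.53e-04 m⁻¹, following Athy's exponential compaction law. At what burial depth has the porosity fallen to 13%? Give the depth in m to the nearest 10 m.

Working in km (1 km = 1000 m; c in km⁻¹ = c in m⁻¹ × 1000):
Invert Athy's law: d = ln(φ₀/φ) / c
d = ln(0.5/0.13) / 0.553 = ln(3.846) / 0.553 = 1.3471 / 0.553 = 2.436 km

2440 m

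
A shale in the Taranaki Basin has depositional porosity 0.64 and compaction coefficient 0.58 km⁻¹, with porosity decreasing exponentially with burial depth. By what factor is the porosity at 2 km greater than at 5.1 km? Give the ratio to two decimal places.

6.04

phi(z₁)/phi(z₂) = e^(−β·z₁)/e^(−β·z₂) = e^{β(z₂−z₁)}
= exp(0.58 × 3.1) = exp(1.798) = 6.0376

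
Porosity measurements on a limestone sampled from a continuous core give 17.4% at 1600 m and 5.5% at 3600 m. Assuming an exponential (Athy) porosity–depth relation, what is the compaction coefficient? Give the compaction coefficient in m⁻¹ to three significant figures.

0.000576 m⁻¹

Working in km (1 km = 1000 m; c in km⁻¹ = c in m⁻¹ × 1000):
Athy: phi(d) = phi₀ e^(−cd) ⇒ phi₁/phi₂ = e^{c(d₂−d₁)} ⇒ c = ln(phi₁/phi₂)/(d₂−d₁)
c = ln(0.174/0.055) / (3.6 − 1.6) = ln(3.164) / 2 = 1.1517 / 2 = 0.5759 km⁻¹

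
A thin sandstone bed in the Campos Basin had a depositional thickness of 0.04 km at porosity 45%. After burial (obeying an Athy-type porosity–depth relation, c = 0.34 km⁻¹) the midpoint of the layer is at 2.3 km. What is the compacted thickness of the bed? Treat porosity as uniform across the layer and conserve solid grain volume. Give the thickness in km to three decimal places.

Porosity at 2.3 km: phi = 0.45·exp(−0.34×2.3) = 0.2059
Solid-volume conservation: h(1−phi) = h₀(1−phi₀) ⇒ h = h₀·(1−phi₀)/(1−phi)
h = 0.04 × (1 − 0.45)/(1 − 0.2059) = 0.04 × 0.6926 = 0.0277 km

0.028 km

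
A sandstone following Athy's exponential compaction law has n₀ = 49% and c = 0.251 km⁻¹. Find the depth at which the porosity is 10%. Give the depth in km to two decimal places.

Invert Athy's law: d = ln(n₀/n) / c
d = ln(0.49/0.1) / 0.251 = ln(4.9) / 0.251 = 1.5892 / 0.251 = 6.332 km

6.33 km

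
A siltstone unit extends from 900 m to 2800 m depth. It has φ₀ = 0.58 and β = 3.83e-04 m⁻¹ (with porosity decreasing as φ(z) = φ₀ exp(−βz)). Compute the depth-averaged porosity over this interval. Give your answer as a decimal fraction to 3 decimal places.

0.292

Working in km (1 km = 1000 m; β in km⁻¹ = β in m⁻¹ × 1000):
⟨φ⟩ = (1/(z₂−z₁)) ∫ φ₀ e^(−βz) dz = φ₀·(e^(−β·z₁) − e^(−β·z₂)) / (β·(z₂−z₁))
e^(−0.383×0.9) = 0.7084; e^(−0.383×2.8) = 0.3422
⟨φ⟩ = 0.58 × (0.7084 − 0.3422) / (0.383 × 1.9) = 0.58 × 0.5033 = 0.2919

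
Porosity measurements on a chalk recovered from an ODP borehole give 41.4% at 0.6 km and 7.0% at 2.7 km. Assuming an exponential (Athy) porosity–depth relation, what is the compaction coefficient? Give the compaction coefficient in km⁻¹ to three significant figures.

0.846 km⁻¹

Athy: n(Z) = n₀ e^(−kZ) ⇒ n₁/n₂ = e^{k(Z₂−Z₁)} ⇒ k = ln(n₁/n₂)/(Z₂−Z₁)
k = ln(0.414/0.07) / (2.7 − 0.6) = ln(5.914) / 2.1 = 1.7774 / 2.1 = 0.8464 km⁻¹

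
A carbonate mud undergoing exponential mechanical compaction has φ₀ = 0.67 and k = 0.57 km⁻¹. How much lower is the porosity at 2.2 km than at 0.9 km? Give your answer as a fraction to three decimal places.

0.210

φ(0.9) = 0.67·e^(−0.57×0.9) = 0.4011
φ(2.2) = 0.67·e^(−0.57×2.2) = 0.1912
Δφ = 0.4011 − 0.1912 = 0.2099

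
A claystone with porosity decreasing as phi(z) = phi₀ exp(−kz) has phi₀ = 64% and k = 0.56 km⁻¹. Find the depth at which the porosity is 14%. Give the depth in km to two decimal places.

Invert Athy's law: z = ln(phi₀/phi) / k
z = ln(0.64/0.14) / 0.56 = ln(4.571) / 0.56 = 1.5198 / 0.56 = 2.714 km

2.71 km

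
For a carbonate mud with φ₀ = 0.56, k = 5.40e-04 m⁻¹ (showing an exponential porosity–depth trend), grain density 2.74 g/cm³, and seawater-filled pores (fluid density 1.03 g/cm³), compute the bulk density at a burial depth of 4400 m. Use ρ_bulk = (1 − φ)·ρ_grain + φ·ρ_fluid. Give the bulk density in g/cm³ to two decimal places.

2.65 g/cm³

Working in km (1 km = 1000 m; k in km⁻¹ = k in m⁻¹ × 1000):
Porosity at depth: φ = 0.56·exp(−0.54×4.4) = 0.56×0.0929 = 0.0520
Bulk density: ρ_b = (1−φ)ρ_g + φ·ρ_f = 0.9480×2.74 + 0.0520×1.03
       = 2.597 + 0.054 = 2.651 g/cm³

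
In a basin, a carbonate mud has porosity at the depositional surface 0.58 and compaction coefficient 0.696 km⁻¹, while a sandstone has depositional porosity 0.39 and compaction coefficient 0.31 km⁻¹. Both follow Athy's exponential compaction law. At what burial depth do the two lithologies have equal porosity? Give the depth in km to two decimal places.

1.03 km

Set n₀ₐ e^(−cₐd) = n₀ᵦ e^(−cᵦd) ⇒ ln(n₀ₐ/n₀ᵦ) = (cₐ − cᵦ)·d
d = ln(0.58/0.39) / (0.696 − 0.31) = 0.3969 / 0.386 = 1.028 km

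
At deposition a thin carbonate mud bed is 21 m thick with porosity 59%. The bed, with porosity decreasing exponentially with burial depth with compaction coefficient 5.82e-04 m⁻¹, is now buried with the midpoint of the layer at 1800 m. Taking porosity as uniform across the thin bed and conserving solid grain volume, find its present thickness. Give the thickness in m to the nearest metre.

11 m

Working in km (1 km = 1000 m; β in km⁻¹ = β in m⁻¹ × 1000):
Porosity at 1.8 km: phi = 0.59·exp(−0.582×1.8) = 0.2070
Solid-volume conservation: h(1−phi) = h₀(1−phi₀) ⇒ h = h₀·(1−phi₀)/(1−phi)
h = 0.021 × (1 − 0.59)/(1 − 0.2070) = 0.021 × 0.5170 = 0.0109 km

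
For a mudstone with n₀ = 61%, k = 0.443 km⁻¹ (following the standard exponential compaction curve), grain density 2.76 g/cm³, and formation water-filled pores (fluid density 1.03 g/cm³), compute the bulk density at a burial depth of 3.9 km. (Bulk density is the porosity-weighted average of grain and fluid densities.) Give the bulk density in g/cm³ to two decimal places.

2.57 g/cm³

Porosity at depth: n = 0.61·exp(−0.443×3.9) = 0.61×0.1777 = 0.1084
Bulk density: ρ_b = (1−n)ρ_g + n·ρ_f = 0.8916×2.76 + 0.1084×1.03
       = 2.461 + 0.112 = 2.572 g/cm³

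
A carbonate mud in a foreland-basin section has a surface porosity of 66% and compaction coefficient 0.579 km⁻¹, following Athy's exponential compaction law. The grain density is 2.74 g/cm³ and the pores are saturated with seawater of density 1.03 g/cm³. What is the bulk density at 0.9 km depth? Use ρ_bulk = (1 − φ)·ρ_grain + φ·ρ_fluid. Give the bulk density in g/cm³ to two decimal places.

Porosity at depth: n = 0.66·exp(−0.579×0.9) = 0.66×0.5939 = 0.3920
Bulk density: ρ_b = (1−n)ρ_g + n·ρ_f = 0.6080×2.74 + 0.3920×1.03
       = 1.666 + 0.404 = 2.070 g/cm³

2.07 g/cm³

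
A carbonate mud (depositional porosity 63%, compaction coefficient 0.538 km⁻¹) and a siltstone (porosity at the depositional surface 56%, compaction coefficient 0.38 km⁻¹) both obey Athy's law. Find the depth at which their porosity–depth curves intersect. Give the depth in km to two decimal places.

0.75 km

Set n₀ₐ e^(−kₐz) = n₀ᵦ e^(−kᵦz) ⇒ ln(n₀ₐ/n₀ᵦ) = (kₐ − kᵦ)·z
z = ln(0.63/0.56) / (0.538 − 0.38) = 0.1178 / 0.158 = 0.745 km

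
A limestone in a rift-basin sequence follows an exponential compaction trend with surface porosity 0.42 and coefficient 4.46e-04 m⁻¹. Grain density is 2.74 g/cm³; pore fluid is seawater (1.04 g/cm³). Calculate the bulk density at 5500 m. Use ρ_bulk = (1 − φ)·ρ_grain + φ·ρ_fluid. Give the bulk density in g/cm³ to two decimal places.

2.68 g/cm³

Working in km (1 km = 1000 m; k in km⁻¹ = k in m⁻¹ × 1000):
Porosity at depth: φ = 0.42·exp(−0.446×5.5) = 0.42×0.0860 = 0.0361
Bulk density: ρ_b = (1−φ)ρ_g + φ·ρ_f = 0.9639×2.74 + 0.0361×1.04
       = 2.641 + 0.038 = 2.679 g/cm³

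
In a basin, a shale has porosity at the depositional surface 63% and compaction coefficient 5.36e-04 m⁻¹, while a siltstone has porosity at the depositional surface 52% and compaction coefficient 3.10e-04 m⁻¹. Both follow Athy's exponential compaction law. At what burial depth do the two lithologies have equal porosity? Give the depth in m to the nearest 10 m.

850 m

Working in km (1 km = 1000 m; β in km⁻¹ = β in m⁻¹ × 1000):
Set n₀ₐ e^(−βₐZ) = n₀ᵦ e^(−βᵦZ) ⇒ ln(n₀ₐ/n₀ᵦ) = (βₐ − βᵦ)·Z
Z = ln(0.63/0.52) / (0.536 − 0.31) = 0.1919 / 0.226 = 0.849 km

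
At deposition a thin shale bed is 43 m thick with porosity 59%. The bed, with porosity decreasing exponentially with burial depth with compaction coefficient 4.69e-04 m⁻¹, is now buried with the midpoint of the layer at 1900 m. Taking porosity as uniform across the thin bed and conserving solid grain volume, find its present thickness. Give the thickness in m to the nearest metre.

Working in km (1 km = 1000 m; c in km⁻¹ = c in m⁻¹ × 1000):
Porosity at 1.9 km: n = 0.59·exp(−0.469×1.9) = 0.2420
Solid-volume conservation: h(1−n) = h₀(1−n₀) ⇒ h = h₀·(1−n₀)/(1−n)
h = 0.043 × (1 − 0.59)/(1 − 0.2420) = 0.043 × 0.5409 = 0.0233 km

23 m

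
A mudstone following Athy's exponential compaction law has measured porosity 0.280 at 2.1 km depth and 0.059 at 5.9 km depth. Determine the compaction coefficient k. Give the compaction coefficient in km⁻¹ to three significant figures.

Athy: φ(Z) = φ₀ e^(−kZ) ⇒ φ₁/φ₂ = e^{k(Z₂−Z₁)} ⇒ k = ln(φ₁/φ₂)/(Z₂−Z₁)
k = ln(0.28/0.059) / (5.9 − 2.1) = ln(4.746) / 3.8 = 1.5573 / 3.8 = 0.4098 km⁻¹

0.410 km⁻¹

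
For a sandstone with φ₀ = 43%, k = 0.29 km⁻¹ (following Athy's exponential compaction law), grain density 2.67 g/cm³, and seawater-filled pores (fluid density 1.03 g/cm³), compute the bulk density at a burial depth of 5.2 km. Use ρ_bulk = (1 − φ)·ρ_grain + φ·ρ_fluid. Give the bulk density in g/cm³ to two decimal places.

2.51 g/cm³

Porosity at depth: φ = 0.43·exp(−0.29×5.2) = 0.43×0.2214 = 0.0952
Bulk density: ρ_b = (1−φ)ρ_g + φ·ρ_f = 0.9048×2.67 + 0.0952×1.03
       = 2.416 + 0.098 = 2.514 g/cm³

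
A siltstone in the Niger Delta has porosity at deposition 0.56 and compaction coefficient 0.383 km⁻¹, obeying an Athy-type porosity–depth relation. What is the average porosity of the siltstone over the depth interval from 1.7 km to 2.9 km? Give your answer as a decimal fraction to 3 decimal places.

0.234

⟨phi⟩ = (1/(Z₂−Z₁)) ∫ phi₀ e^(−βZ) dZ = phi₀·(e^(−β·Z₁) − e^(−β·Z₂)) / (β·(Z₂−Z₁))
e^(−0.383×1.7) = 0.5215; e^(−0.383×2.9) = 0.3293
⟨phi⟩ = 0.56 × (0.5215 − 0.3293) / (0.383 × 1.2) = 0.56 × 0.4181 = 0.2341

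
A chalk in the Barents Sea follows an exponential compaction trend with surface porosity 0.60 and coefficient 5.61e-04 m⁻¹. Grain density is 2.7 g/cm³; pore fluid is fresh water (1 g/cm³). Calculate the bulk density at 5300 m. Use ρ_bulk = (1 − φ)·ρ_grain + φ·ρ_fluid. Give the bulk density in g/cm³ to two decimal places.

2.65 g/cm³

Working in km (1 km = 1000 m; c in km⁻¹ = c in m⁻¹ × 1000):
Porosity at depth: φ = 0.6·exp(−0.561×5.3) = 0.6×0.0511 = 0.0307
Bulk density: ρ_b = (1−φ)ρ_g + φ·ρ_f = 0.9693×2.7 + 0.0307×1
       = 2.617 + 0.031 = 2.648 g/cm³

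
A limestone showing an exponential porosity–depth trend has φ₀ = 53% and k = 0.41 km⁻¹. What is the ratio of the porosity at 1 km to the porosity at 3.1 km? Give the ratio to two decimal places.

φ(z₁)/φ(z₂) = e^(−k·z₁)/e^(−k·z₂) = e^{k(z₂−z₁)}
= exp(0.41 × 2.1) = exp(0.861) = 2.3655

2.37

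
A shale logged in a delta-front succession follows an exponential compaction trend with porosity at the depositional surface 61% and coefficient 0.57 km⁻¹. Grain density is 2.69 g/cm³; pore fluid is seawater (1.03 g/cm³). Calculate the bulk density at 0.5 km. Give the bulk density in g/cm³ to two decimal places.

1.93 g/cm³

Porosity at depth: phi = 0.61·exp(−0.57×0.5) = 0.61×0.7520 = 0.4587
Bulk density: ρ_b = (1−phi)ρ_g + phi·ρ_f = 0.5413×2.69 + 0.4587×1.03
       = 1.456 + 0.472 = 1.929 g/cm³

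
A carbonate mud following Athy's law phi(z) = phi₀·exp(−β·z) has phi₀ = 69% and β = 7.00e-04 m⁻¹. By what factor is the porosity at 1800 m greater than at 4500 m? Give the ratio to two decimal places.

Working in km (1 km = 1000 m; β in km⁻¹ = β in m⁻¹ × 1000):
phi(z₁)/phi(z₂) = e^(−β·z₁)/e^(−β·z₂) = e^{β(z₂−z₁)}
= exp(0.7 × 2.7) = exp(1.89) = 6.6194

6.62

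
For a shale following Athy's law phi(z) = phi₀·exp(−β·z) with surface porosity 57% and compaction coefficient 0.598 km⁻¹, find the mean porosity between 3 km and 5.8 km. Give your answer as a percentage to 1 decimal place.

⟨phi⟩ = (1/(z₂−z₁)) ∫ phi₀ e^(−βz) dz = phi₀·(e^(−β·z₁) − e^(−β·z₂)) / (β·(z₂−z₁))
e^(−0.598×3) = 0.1663; e^(−0.598×5.8) = 0.0312
⟨phi⟩ = 0.57 × (0.1663 − 0.0312) / (0.598 × 2.8) = 0.57 × 0.0807 = 0.0460

4.6%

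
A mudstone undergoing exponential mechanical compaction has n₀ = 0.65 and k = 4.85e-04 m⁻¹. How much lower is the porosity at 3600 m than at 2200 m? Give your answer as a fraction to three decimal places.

0.110

Working in km (1 km = 1000 m; k in km⁻¹ = k in m⁻¹ × 1000):
n(2.2) = 0.65·e^(−0.485×2.2) = 0.2236
n(3.6) = 0.65·e^(−0.485×3.6) = 0.1134
Δn = 0.2236 − 0.1134 = 0.1102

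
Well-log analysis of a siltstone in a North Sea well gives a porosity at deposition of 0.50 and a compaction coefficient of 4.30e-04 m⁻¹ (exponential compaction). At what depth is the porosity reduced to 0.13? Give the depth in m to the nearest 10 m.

Working in km (1 km = 1000 m; β in km⁻¹ = β in m⁻¹ × 1000):
Invert Athy's law: Z = ln(n₀/n) / β
Z = ln(0.5/0.13) / 0.43 = ln(3.846) / 0.43 = 1.3471 / 0.43 = 3.133 km

3130 m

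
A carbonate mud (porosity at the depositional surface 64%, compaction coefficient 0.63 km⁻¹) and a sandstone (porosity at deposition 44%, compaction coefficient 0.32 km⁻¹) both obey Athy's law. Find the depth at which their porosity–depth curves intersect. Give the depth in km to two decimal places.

Set phi₀ₐ e^(−βₐZ) = phi₀ᵦ e^(−βᵦZ) ⇒ ln(phi₀ₐ/phi₀ᵦ) = (βₐ − βᵦ)·Z
Z = ln(0.64/0.44) / (0.63 − 0.32) = 0.3747 / 0.31 = 1.209 km

1.21 km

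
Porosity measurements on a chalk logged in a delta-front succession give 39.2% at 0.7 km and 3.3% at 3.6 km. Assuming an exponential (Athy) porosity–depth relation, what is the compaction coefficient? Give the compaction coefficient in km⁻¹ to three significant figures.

0.853 km⁻¹

Athy: phi(Z) = phi₀ e^(−βZ) ⇒ phi₁/phi₂ = e^{β(Z₂−Z₁)} ⇒ β = ln(phi₁/phi₂)/(Z₂−Z₁)
β = ln(0.392/0.033) / (3.6 − 0.7) = ln(11.88) / 2.9 = 2.4748 / 2.9 = 0.8534 km⁻¹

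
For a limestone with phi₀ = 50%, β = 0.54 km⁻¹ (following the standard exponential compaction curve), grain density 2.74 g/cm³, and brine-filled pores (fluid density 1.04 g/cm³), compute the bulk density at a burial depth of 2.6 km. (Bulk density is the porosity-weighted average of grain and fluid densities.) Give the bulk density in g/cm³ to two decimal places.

2.53 g/cm³

Porosity at depth: phi = 0.5·exp(−0.54×2.6) = 0.5×0.2456 = 0.1228
Bulk density: ρ_b = (1−phi)ρ_g + phi·ρ_f = 0.8772×2.74 + 0.1228×1.04
       = 2.404 + 0.128 = 2.531 g/cm³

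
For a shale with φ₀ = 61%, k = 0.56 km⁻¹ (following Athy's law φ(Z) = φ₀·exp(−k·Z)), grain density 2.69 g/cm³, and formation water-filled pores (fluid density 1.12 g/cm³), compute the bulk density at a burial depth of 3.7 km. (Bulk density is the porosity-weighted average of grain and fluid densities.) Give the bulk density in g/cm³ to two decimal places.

2.57 g/cm³

Porosity at depth: φ = 0.61·exp(−0.56×3.7) = 0.61×0.1259 = 0.0768
Bulk density: ρ_b = (1−φ)ρ_g + φ·ρ_f = 0.9232×2.69 + 0.0768×1.12
       = 2.483 + 0.086 = 2.569 g/cm³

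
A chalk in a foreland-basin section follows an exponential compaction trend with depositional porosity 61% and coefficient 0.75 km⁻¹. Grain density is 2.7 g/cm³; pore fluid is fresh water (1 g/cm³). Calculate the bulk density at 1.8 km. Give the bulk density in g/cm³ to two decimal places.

Porosity at depth: phi = 0.61·exp(−0.75×1.8) = 0.61×0.2592 = 0.1581
Bulk density: ρ_b = (1−phi)ρ_g + phi·ρ_f = 0.8419×2.7 + 0.1581×1
       = 2.273 + 0.158 = 2.431 g/cm³

2.43 g/cm³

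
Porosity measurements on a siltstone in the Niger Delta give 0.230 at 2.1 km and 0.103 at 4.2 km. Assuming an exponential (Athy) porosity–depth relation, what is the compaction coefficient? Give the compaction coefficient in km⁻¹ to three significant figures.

0.383 km⁻¹

Athy: φ(z) = φ₀ e^(−βz) ⇒ φ₁/φ₂ = e^{β(z₂−z₁)} ⇒ β = ln(φ₁/φ₂)/(z₂−z₁)
β = ln(0.23/0.103) / (4.2 − 2.1) = ln(2.233) / 2.1 = 0.8034 / 2.1 = 0.3825 km⁻¹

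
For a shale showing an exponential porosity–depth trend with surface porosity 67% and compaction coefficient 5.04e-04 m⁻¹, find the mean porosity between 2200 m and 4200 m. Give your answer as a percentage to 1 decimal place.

Working in km (1 km = 1000 m; k in km⁻¹ = k in m⁻¹ × 1000):
⟨n⟩ = (1/(z₂−z₁)) ∫ n₀ e^(−kz) dz = n₀·(e^(−k·z₁) − e^(−k·z₂)) / (k·(z₂−z₁))
e^(−0.504×2.2) = 0.3300; e^(−0.504×4.2) = 0.1204
⟨n⟩ = 0.67 × (0.3300 − 0.1204) / (0.504 × 2) = 0.67 × 0.2079 = 0.1393

13.9%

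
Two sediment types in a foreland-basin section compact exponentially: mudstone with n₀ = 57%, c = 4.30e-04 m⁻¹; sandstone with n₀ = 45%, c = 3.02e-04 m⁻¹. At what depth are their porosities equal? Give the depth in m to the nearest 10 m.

1850 m

Working in km (1 km = 1000 m; c in km⁻¹ = c in m⁻¹ × 1000):
Set n₀ₐ e^(−cₐZ) = n₀ᵦ e^(−cᵦZ) ⇒ ln(n₀ₐ/n₀ᵦ) = (cₐ − cᵦ)·Z
Z = ln(0.57/0.45) / (0.43 − 0.302) = 0.2364 / 0.128 = 1.847 km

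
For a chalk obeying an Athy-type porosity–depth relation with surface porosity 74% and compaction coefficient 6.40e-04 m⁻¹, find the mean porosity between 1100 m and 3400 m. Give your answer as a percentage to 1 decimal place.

Working in km (1 km = 1000 m; c in km⁻¹ = c in m⁻¹ × 1000):
⟨phi⟩ = (1/(z₂−z₁)) ∫ phi₀ e^(−cz) dz = phi₀·(e^(−c·z₁) − e^(−c·z₂)) / (c·(z₂−z₁))
e^(−0.64×1.1) = 0.4946; e^(−0.64×3.4) = 0.1135
⟨phi⟩ = 0.74 × (0.4946 − 0.1135) / (0.64 × 2.3) = 0.74 × 0.2589 = 0.1916

19.2%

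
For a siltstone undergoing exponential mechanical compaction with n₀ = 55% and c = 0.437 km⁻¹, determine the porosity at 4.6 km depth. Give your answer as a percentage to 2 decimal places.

n = n₀·exp(−c·z) = 0.55 × exp(−0.437 × 4.6) = 0.55 × exp(−2.01)
  = 0.55 × 0.1340 = 0.0737

7.37%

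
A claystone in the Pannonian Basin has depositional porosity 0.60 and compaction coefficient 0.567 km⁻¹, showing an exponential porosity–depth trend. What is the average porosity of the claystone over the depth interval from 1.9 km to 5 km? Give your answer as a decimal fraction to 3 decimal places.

⟨phi⟩ = (1/(z₂−z₁)) ∫ phi₀ e^(−βz) dz = phi₀·(e^(−β·z₁) − e^(−β·z₂)) / (β·(z₂−z₁))
e^(−0.567×1.9) = 0.3405; e^(−0.567×5) = 0.0587
⟨phi⟩ = 0.6 × (0.3405 − 0.0587) / (0.567 × 3.1) = 0.6 × 0.1603 = 0.0962

0.096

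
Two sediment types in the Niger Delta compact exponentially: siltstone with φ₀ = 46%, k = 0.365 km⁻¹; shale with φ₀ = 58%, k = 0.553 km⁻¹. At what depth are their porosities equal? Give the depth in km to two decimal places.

Set φ₀ₐ e^(−kₐd) = φ₀ᵦ e^(−kᵦd) ⇒ ln(φ₀ₐ/φ₀ᵦ) = (kₐ − kᵦ)·d
d = ln(0.46/0.58) / (0.365 − 0.553) = -0.2318 / -0.188 = 1.233 km

1.23 km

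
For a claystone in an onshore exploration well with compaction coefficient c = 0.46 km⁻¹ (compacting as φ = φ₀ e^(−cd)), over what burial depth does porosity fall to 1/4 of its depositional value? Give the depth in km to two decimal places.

φ/φ₀ = 1/4 ⇒ exp(−c·d) = 1/4 ⇒ d = ln(4) / c
d = 1.3863 / 0.46 = 3.014 km

3.01 km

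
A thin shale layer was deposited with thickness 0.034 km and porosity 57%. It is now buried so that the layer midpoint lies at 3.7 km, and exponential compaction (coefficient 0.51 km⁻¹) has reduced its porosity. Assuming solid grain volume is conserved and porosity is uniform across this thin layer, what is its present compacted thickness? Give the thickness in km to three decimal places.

0.016 km

Porosity at 3.7 km: n = 0.57·exp(−0.51×3.7) = 0.0864
Solid-volume conservation: h(1−n) = h₀(1−n₀) ⇒ h = h₀·(1−n₀)/(1−n)
h = 0.034 × (1 − 0.57)/(1 − 0.0864) = 0.034 × 0.4706 = 0.0160 km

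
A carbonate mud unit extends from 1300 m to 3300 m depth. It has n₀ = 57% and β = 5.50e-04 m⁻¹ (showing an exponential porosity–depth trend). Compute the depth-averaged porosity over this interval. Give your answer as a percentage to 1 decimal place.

16.9%

Working in km (1 km = 1000 m; β in km⁻¹ = β in m⁻¹ × 1000):
⟨n⟩ = (1/(d₂−d₁)) ∫ n₀ e^(−βd) dd = n₀·(e^(−β·d₁) − e^(−β·d₂)) / (β·(d₂−d₁))
e^(−0.55×1.3) = 0.4892; e^(−0.55×3.3) = 0.1628
⟨n⟩ = 0.57 × (0.4892 − 0.1628) / (0.55 × 2) = 0.57 × 0.2967 = 0.1691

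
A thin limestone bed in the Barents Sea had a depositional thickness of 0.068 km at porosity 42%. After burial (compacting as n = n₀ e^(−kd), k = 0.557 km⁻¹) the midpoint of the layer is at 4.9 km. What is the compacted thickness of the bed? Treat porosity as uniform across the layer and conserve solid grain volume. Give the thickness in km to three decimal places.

0.041 km

Porosity at 4.9 km: n = 0.42·exp(−0.557×4.9) = 0.0274
Solid-volume conservation: h(1−n) = h₀(1−n₀) ⇒ h = h₀·(1−n₀)/(1−n)
h = 0.068 × (1 − 0.42)/(1 − 0.0274) = 0.068 × 0.5963 = 0.0406 km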